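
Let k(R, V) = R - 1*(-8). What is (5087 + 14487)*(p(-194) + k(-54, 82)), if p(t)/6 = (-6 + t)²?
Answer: 4696859596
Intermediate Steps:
p(t) = 6*(-6 + t)²
k(R, V) = 8 + R (k(R, V) = R + 8 = 8 + R)
(5087 + 14487)*(p(-194) + k(-54, 82)) = (5087 + 14487)*(6*(-6 - 194)² + (8 - 54)) = 19574*(6*(-200)² - 46) = 19574*(6*40000 - 46) = 19574*(240000 - 46) = 19574*239954 = 4696859596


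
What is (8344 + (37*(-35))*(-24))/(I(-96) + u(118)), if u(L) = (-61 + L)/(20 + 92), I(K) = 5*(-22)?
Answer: -4415488/12263 ≈ -360.07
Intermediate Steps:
I(K) = -110
u(L) = -61/112 + L/112 (u(L) = (-61 + L)/112 = (-61 + L)*(1/112) = -61/112 + L/112)
(8344 + (37*(-35))*(-24))/(I(-96) + u(118)) = (8344 + (37*(-35))*(-24))/(-110 + (-61/112 + (1/112)*118)) = (8344 - 1295*(-24))/(-110 + (-61/112 + 59/56)) = (8344 + 31080)/(-110 + 57/112) = 39424/(-12263/112) = 39424*(-112/12263) = -4415488/12263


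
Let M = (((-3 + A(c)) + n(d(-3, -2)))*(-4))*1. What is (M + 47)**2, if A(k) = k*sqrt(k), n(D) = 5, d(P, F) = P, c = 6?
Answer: 4977 - 1872*sqrt(6) ≈ 391.56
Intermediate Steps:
A(k) = k**(3/2)
M = -8 - 24*sqrt(6) (M = (((-3 + 6**(3/2)) + 5)*(-4))*1 = (((-3 + 6*sqrt(6)) + 5)*(-4))*1 = ((2 + 6*sqrt(6))*(-4))*1 = (-8 - 24*sqrt(6))*1 = -8 - 24*sqrt(6) ≈ -66.788)
(M + 47)**2 = ((-8 - 24*sqrt(6)) + 47)**2 = (39 - 24*sqrt(6))**2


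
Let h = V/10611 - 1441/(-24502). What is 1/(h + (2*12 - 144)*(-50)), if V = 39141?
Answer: 28887858/173435406137 ≈ 0.00016656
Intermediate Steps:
h = 108258137/28887858 (h = 39141/10611 - 1441/(-24502) = 39141*(1/10611) - 1441*(-1/24502) = 4349/1179 + 1441/24502 = 108258137/28887858 ≈ 3.7475)
1/(h + (2*12 - 144)*(-50)) = 1/(108258137/28887858 + (2*12 - 144)*(-50)) = 1/(108258137/28887858 + (24 - 144)*(-50)) = 1/(108258137/28887858 - 120*(-50)) = 1/(108258137/28887858 + 6000) = 1/(173435406137/28887858) = 28887858/173435406137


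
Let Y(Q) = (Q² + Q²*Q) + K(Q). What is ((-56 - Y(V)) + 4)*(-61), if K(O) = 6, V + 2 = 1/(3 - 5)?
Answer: 23729/8 ≈ 2966.1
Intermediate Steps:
V = -5/2 (V = -2 + 1/(3 - 5) = -2 + 1/(-2) = -2 - ½ = -5/2 ≈ -2.5000)
Y(Q) = 6 + Q² + Q³ (Y(Q) = (Q² + Q²*Q) + 6 = (Q² + Q³) + 6 = 6 + Q² + Q³)
((-56 - Y(V)) + 4)*(-61) = ((-56 - (6 + (-5/2)² + (-5/2)³)) + 4)*(-61) = ((-56 - (6 + 25/4 - 125/8)) + 4)*(-61) = ((-56 - 1*(-27/8)) + 4)*(-61) = ((-56 + 27/8) + 4)*(-61) = (-421/8 + 4)*(-61) = -389/8*(-61) = 23729/8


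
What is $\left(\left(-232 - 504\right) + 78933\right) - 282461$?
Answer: $-204264$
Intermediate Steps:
$\left(\left(-232 - 504\right) + 78933\right) - 282461 = \left(-736 + 78933\right) - 282461 = 78197 - 282461 = -204264$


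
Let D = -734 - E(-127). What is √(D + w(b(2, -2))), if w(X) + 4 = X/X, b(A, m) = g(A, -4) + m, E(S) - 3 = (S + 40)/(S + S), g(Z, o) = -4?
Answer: I*√47763938/254 ≈ 27.209*I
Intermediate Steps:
E(S) = 3 + (40 + S)/(2*S) (E(S) = 3 + (S + 40)/(S + S) = 3 + (40 + S)/((2*S)) = 3 + (40 + S)*(1/(2*S)) = 3 + (40 + S)/(2*S))
b(A, m) = -4 + m
w(X) = -3 (w(X) = -4 + X/X = -4 + 1 = -3)
D = -187285/254 (D = -734 - (7/2 + 20/(-127)) = -734 - (7/2 + 20*(-1/127)) = -734 - (7/2 - 20/127) = -734 - 1*849/254 = -734 - 849/254 = -187285/254 ≈ -737.34)
√(D + w(b(2, -2))) = √(-187285/254 - 3) = √(-188047/254) = I*√47763938/254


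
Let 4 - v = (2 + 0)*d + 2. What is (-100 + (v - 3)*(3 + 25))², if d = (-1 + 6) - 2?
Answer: 87616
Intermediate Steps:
d = 3 (d = 5 - 2 = 3)
v = -4 (v = 4 - ((2 + 0)*3 + 2) = 4 - (2*3 + 2) = 4 - (6 + 2) = 4 - 1*8 = 4 - 8 = -4)
(-100 + (v - 3)*(3 + 25))² = (-100 + (-4 - 3)*(3 + 25))² = (-100 - 7*28)² = (-100 - 196)² = (-296)² = 87616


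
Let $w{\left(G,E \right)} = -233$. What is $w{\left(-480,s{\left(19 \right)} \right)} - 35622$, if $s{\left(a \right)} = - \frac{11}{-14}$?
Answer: $-35855$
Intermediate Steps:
$s{\left(a \right)} = \frac{11}{14}$ ($s{\left(a \right)} = \left(-11\right) \left(- \frac{1}{14}\right) = \frac{11}{14}$)
$w{\left(-480,s{\left(19 \right)} \right)} - 35622 = -233 - 35622 = -35855$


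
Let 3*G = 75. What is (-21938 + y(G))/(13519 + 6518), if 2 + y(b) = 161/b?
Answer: -548339/500925 ≈ -1.0947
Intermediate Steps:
G = 25 (G = (⅓)*75 = 25)
y(b) = -2 + 161/b
(-21938 + y(G))/(13519 + 6518) = (-21938 + (-2 + 161/25))/(13519 + 6518) = (-21938 + (-2 + 161*(1/25)))/20037 = (-21938 + (-2 + 161/25))*(1/20037) = (-21938 + 111/25)*(1/20037) = -548339/25*1/20037 = -548339/500925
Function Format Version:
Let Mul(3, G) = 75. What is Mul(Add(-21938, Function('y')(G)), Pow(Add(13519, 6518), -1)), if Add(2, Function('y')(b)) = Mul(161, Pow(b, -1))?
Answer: Rational(-548339, 500925) ≈ -1.0947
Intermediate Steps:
G = 25 (G = Mul(Rational(1, 3), 75) = 25)
Function('y')(b) = Add(-2, Mul(161, Pow(b, -1)))
Mul(Add(-21938, Function('y')(G)), Pow(Add(13519, 6518), -1)) = Mul(Add(-21938, Add(-2, Mul(161, Pow(25, -1)))), Pow(Add(13519, 6518), -1)) = Mul(Add(-21938, Add(-2, Mul(161, Rational(1, 25)))), Pow(20037, -1)) = Mul(Add(-21938, Add(-2, Rational(161, 25))), Rational(1, 20037)) = Mul(Add(-21938, Rational(111, 25)), Rational(1, 20037)) = Mul(Rational(-548339, 25), Rational(1, 20037)) = Rational(-548339, 500925)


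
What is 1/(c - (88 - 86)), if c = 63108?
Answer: 1/63106 ≈ 1.5846e-5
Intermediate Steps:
1/(c - (88 - 86)) = 1/(63108 - (88 - 86)) = 1/(63108 - 1*2) = 1/(63108 - 2) = 1/63106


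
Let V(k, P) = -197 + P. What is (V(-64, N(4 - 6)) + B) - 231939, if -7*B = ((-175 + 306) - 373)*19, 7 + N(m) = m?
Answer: -1620417/7 ≈ -2.3149e+5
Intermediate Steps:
N(m) = -7 + m
B = 4598/7 (B = -((-175 + 306) - 373)*19/7 = -(131 - 373)*19/7 = -(-242)*19/7 = -1/7*(-4598) = 4598/7 ≈ 656.86)
(V(-64, N(4 - 6)) + B) - 231939 = ((-197 + (-7 + (4 - 6))) + 4598/7) - 231939 = ((-197 + (-7 - 2)) + 4598/7) - 231939 = ((-197 - 9) + 4598/7) - 231939 = (-206 + 4598/7) - 231939 = 3156/7 - 231939 = -1620417/7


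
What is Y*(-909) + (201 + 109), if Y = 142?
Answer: -128768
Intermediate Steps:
Y*(-909) + (201 + 109) = 142*(-909) + (201 + 109) = -129078 + 310 = -128768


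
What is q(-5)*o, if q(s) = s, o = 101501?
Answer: -507505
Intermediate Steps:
q(-5)*o = -5*101501 = -507505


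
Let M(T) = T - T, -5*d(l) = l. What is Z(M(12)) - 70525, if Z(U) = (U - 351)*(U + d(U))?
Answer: -70525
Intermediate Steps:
d(l) = -l/5
M(T) = 0
Z(U) = 4*U*(-351 + U)/5 (Z(U) = (U - 351)*(U - U/5) = (-351 + U)*(4*U/5) = 4*U*(-351 + U)/5)
Z(M(12)) - 70525 = (⅘)*0*(-351 + 0) - 70525 = (⅘)*0*(-351) - 70525 = 0 - 70525 = -70525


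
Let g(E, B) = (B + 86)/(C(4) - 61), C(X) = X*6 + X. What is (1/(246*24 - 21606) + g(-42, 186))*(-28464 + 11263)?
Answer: 8162786153/57574 ≈ 1.4178e+5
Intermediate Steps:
C(X) = 7*X (C(X) = 6*X + X = 7*X)
g(E, B) = -86/33 - B/33 (g(E, B) = (B + 86)/(7*4 - 61) = (86 + B)/(28 - 61) = (86 + B)/(-33) = (86 + B)*(-1/33) = -86/33 - B/33)
(1/(246*24 - 21606) + g(-42, 186))*(-28464 + 11263) = (1/(246*24 - 21606) + (-86/33 - 1/33*186))*(-28464 + 11263) = (1/(5904 - 21606) + (-86/33 - 62/11))*(-17201) = (1/(-15702) - 272/33)*(-17201) = (-1/15702 - 272/33)*(-17201) = -474553/57574*(-17201) = 8162786153/57574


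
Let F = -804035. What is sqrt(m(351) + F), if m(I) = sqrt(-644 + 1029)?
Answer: sqrt(-804035 + sqrt(385)) ≈ 896.67*I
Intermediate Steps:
m(I) = sqrt(385)
sqrt(m(351) + F) = sqrt(sqrt(385) - 804035) = sqrt(-804035 + sqrt(385))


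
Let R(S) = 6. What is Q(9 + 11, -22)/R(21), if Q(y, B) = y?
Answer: 10/3 ≈ 3.3333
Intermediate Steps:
Q(9 + 11, -22)/R(21) = (9 + 11)/6 = 20*(⅙) = 10/3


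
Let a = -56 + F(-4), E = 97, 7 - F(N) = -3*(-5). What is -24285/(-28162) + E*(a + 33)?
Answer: -84658849/28162 ≈ -3006.1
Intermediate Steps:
F(N) = -8 (F(N) = 7 - (-3)*(-5) = 7 - 1*15 = 7 - 15 = -8)
a = -64 (a = -56 - 8 = -64)
-24285/(-28162) + E*(a + 33) = -24285/(-28162) + 97*(-64 + 33) = -24285*(-1/28162) + 97*(-31) = 24285/28162 - 3007 = -84658849/28162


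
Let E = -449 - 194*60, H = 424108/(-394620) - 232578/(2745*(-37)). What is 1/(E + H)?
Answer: -222664335/2691518560252 ≈ -8.2728e-5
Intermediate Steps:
H = 270585563/222664335 (H = 424108*(-1/394620) - 232578/(-101565) = -106027/98655 - 232578*(-1/101565) = -106027/98655 + 25842/11285 = 270585563/222664335 ≈ 1.2152)
E = -12089 (E = -449 - 11640 = -12089)
1/(E + H) = 1/(-12089 + 270585563/222664335) = 1/(-2691518560252/222664335) = -222664335/2691518560252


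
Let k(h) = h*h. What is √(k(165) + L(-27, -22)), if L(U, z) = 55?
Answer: 4*√1705 ≈ 165.17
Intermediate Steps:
k(h) = h²
√(k(165) + L(-27, -22)) = √(165² + 55) = √(27225 + 55) = √27280 = 4*√1705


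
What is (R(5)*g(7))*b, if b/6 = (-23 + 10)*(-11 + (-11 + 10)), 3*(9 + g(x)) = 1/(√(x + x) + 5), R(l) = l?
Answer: -455520/11 - 1560*√14/11 ≈ -41942.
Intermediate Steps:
g(x) = -9 + 1/(3*(5 + √2*√x)) (g(x) = -9 + 1/(3*(√(x + x) + 5)) = -9 + 1/(3*(√(2*x) + 5)) = -9 + 1/(3*(√2*√x + 5)) = -9 + 1/(3*(5 + √2*√x)))
b = 936 (b = 6*((-23 + 10)*(-11 + (-11 + 10))) = 6*(-13*(-11 - 1)) = 6*(-13*(-12)) = 6*156 = 936)
(R(5)*g(7))*b = (5*((-134 - 27*√2*√7)/(3*(5 + √2*√7))))*936 = (5*((-134 - 27*√14)/(3*(5 + √14))))*936 = (5*(-134 - 27*√14)/(3*(5 + √14)))*936 = 1560*(-134 - 27*√14)/(5 + √14)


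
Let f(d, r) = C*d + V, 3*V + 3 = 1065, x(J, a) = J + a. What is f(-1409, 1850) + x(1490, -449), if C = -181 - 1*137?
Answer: 449457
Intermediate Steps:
V = 354 (V = -1 + (⅓)*1065 = -1 + 355 = 354)
C = -318 (C = -181 - 137 = -318)
f(d, r) = 354 - 318*d (f(d, r) = -318*d + 354 = 354 - 318*d)
f(-1409, 1850) + x(1490, -449) = (354 - 318*(-1409)) + (1490 - 449) = (354 + 448062) + 1041 = 448416 + 1041 = 449457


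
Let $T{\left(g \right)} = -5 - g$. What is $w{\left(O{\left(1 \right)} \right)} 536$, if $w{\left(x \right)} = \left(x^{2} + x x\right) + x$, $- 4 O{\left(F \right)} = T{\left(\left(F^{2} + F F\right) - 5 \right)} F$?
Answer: $536$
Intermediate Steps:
$O{\left(F \right)} = \frac{F^{3}}{2}$ ($O{\left(F \right)} = - \frac{\left(-5 - \left(\left(F^{2} + F F\right) - 5\right)\right) F}{4} = - \frac{\left(-5 - \left(\left(F^{2} + F^{2}\right) - 5\right)\right) F}{4} = - \frac{\left(-5 - \left(2 F^{2} - 5\right)\right) F}{4} = - \frac{\left(-5 - \left(-5 + 2 F^{2}\right)\right) F}{4} = - \frac{- 2 F^{2} F}{4} = - \frac{\left(-2\right) F^{3}}{4} = \frac{F^{3}}{2}$)
$w{\left(x \right)} = x + 2 x^{2}$ ($w{\left(x \right)} = \left(x^{2} + x^{2}\right) + x = 2 x^{2} + x = x + 2 x^{2}$)
$w{\left(O{\left(1 \right)} \right)} 536 = \frac{1^{3}}{2} \left(1 + 2 \frac{1^{3}}{2}\right) 536 = \frac{1}{2} \cdot 1 \left(1 + 2 \cdot \frac{1}{2} \cdot 1\right) 536 = \frac{1 + 2 \cdot \frac{1}{2}}{2} \cdot 536 = \frac{1 + 1}{2} \cdot 536 = \frac{1}{2} \cdot 2 \cdot 536 = 1 \cdot 536 = 536$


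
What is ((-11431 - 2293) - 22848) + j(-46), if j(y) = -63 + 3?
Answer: -36632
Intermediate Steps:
j(y) = -60
((-11431 - 2293) - 22848) + j(-46) = ((-11431 - 2293) - 22848) - 60 = (-13724 - 22848) - 60 = -36572 - 60 = -36632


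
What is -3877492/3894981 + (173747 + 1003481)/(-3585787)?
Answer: -18489141098872/13966572235047 ≈ -1.3238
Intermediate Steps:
-3877492/3894981 + (173747 + 1003481)/(-3585787) = -3877492*1/3894981 + 1177228*(-1/3585787) = -3877492/3894981 - 1177228/3585787 = -18489141098872/13966572235047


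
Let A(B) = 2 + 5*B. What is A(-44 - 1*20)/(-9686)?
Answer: 159/4843 ≈ 0.032831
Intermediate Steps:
A(-44 - 1*20)/(-9686) = (2 + 5*(-44 - 1*20))/(-9686) = (2 + 5*(-44 - 20))*(-1/9686) = (2 + 5*(-64))*(-1/9686) = (2 - 320)*(-1/9686) = -318*(-1/9686) = 159/4843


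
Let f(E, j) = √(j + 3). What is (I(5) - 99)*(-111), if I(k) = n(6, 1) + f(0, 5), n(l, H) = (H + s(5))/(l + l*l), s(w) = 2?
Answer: 153735/14 - 222*√2 ≈ 10667.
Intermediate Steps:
n(l, H) = (2 + H)/(l + l²) (n(l, H) = (H + 2)/(l + l*l) = (2 + H)/(l + l²))
f(E, j) = √(3 + j)
I(k) = 1/14 + 2*√2 (I(k) = (2 + 1)/(6*(1 + 6)) + √(3 + 5) = (⅙)*3/7 + √8 = (⅙)*(⅐)*3 + 2*√2 = 1/14 + 2*√2)
(I(5) - 99)*(-111) = ((1/14 + 2*√2) - 99)*(-111) = (-1385/14 + 2*√2)*(-111) = 153735/14 - 222*√2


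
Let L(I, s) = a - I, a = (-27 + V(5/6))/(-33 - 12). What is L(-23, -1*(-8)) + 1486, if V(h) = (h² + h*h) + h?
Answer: 611368/405 ≈ 1509.6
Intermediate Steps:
V(h) = h + 2*h² (V(h) = (h² + h²) + h = 2*h² + h = h + 2*h²)
a = 223/405 (a = (-27 + (5/6)*(1 + 2*(5/6)))/(-33 - 12) = (-27 + (5*(⅙))*(1 + 2*(5*(⅙))))/(-45) = (-27 + 5*(1 + 2*(⅚))/6)*(-1/45) = (-27 + 5*(1 + 5/3)/6)*(-1/45) = (-27 + (⅚)*(8/3))*(-1/45) = (-27 + 20/9)*(-1/45) = -223/9*(-1/45) = 223/405 ≈ 0.55062)
L(I, s) = 223/405 - I
L(-23, -1*(-8)) + 1486 = (223/405 - 1*(-23)) + 1486 = (223/405 + 23) + 1486 = 9538/405 + 1486 = 611368/405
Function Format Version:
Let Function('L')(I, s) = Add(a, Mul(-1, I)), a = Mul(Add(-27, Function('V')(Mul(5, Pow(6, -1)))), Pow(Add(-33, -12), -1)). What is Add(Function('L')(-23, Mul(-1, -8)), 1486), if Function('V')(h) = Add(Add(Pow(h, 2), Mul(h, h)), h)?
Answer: Rational(611368, 405) ≈ 1509.6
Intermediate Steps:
Function('V')(h) = Add(h, Mul(2, Pow(h, 2))) (Function('V')(h) = Add(Add(Pow(h, 2), Pow(h, 2)), h) = Add(Mul(2, Pow(h, 2)), h) = Add(h, Mul(2, Pow(h, 2))))
a = Rational(223, 405) (a = Mul(Add(-27, Mul(Mul(5, Pow(6, -1)), Add(1, Mul(2, Mul(5, Pow(6, -1)))))), Pow(Add(-33, -12), -1)) = Mul(Add(-27, Mul(Mul(5, Rational(1, 6)), Add(1, Mul(2, Mul(5, Rational(1, 6)))))), Pow(-45, -1)) = Mul(Add(-27, Mul(Rational(5, 6), Add(1, Mul(2, Rational(5, 6))))), Rational(-1, 45)) = Mul(Add(-27, Mul(Rational(5, 6), Add(1, Rational(5, 3)))), Rational(-1, 45)) = Mul(Add(-27, Mul(Rational(5, 6), Rational(8, 3))), Rational(-1, 45)) = Mul(Add(-27, Rational(20, 9)), Rational(-1, 45)) = Mul(Rational(-223, 9), Rational(-1, 45)) = Rational(223, 405) ≈ 0.55062)
Function('L')(I, s) = Add(Rational(223, 405), Mul(-1, I))
Add(Function('L')(-23, Mul(-1, -8)), 1486) = Add(Add(Rational(223, 405), Mul(-1, -23)), 1486) = Add(Add(Rational(223, 405), 23), 1486) = Add(Rational(9538, 405), 1486) = Rational(611368, 405)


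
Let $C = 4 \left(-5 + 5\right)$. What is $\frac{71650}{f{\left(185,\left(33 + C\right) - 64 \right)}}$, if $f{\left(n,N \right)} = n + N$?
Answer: $\frac{35825}{77} \approx 465.26$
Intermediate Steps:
$C = 0$ ($C = 4 \cdot 0 = 0$)
$f{\left(n,N \right)} = N + n$
$\frac{71650}{f{\left(185,\left(33 + C\right) - 64 \right)}} = \frac{71650}{\left(\left(33 + 0\right) - 64\right) + 185} = \frac{71650}{\left(33 - 64\right) + 185} = \frac{71650}{-31 + 185} = \frac{71650}{154} = 71650 \cdot \frac{1}{154} = \frac{35825}{77}$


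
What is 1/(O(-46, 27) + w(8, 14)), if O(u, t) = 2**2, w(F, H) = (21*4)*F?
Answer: 1/676 ≈ 0.0014793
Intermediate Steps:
w(F, H) = 84*F
O(u, t) = 4
1/(O(-46, 27) + w(8, 14)) = 1/(4 + 84*8) = 1/(4 + 672) = 1/676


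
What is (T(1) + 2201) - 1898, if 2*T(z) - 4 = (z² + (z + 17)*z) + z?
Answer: 315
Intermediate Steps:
T(z) = 2 + z/2 + z²/2 + z*(17 + z)/2 (T(z) = 2 + ((z² + (z + 17)*z) + z)/2 = 2 + ((z² + (17 + z)*z) + z)/2 = 2 + ((z² + z*(17 + z)) + z)/2 = 2 + (z + z² + z*(17 + z))/2 = 2 + (z/2 + z²/2 + z*(17 + z)/2) = 2 + z/2 + z²/2 + z*(17 + z)/2)
(T(1) + 2201) - 1898 = ((2 + 1² + 9*1) + 2201) - 1898 = ((2 + 1 + 9) + 2201) - 1898 = (12 + 2201) - 1898 = 2213 - 1898 = 315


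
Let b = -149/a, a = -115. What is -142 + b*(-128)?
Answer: -35402/115 ≈ -307.84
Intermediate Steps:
b = 149/115 (b = -149/(-115) = -149*(-1/115) = 149/115 ≈ 1.2957)
-142 + b*(-128) = -142 + (149/115)*(-128) = -142 - 19072/115 = -35402/115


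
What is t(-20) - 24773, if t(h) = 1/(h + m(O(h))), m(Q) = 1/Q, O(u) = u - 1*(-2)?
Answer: -8943071/361 ≈ -24773.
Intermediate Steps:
O(u) = 2 + u (O(u) = u + 2 = 2 + u)
t(h) = 1/(h + 1/(2 + h))
t(-20) - 24773 = (2 - 20)/(1 - 20*(2 - 20)) - 24773 = -18/(1 - 20*(-18)) - 24773 = -18/(1 + 360) - 24773 = -18/361 - 24773 = -8943071/361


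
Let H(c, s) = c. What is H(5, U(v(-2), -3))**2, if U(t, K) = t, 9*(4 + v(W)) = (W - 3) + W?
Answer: 25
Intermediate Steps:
v(W) = -13/3 + 2*W/9 (v(W) = -4 + ((W - 3) + W)/9 = -4 + ((-3 + W) + W)/9 = -4 + (-3 + 2*W)/9 = -4 + (-1/3 + 2*W/9) = -13/3 + 2*W/9)
H(5, U(v(-2), -3))**2 = 5**2 = 25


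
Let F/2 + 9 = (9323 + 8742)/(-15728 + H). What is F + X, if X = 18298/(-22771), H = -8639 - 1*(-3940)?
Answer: -1367009626/66449031 ≈ -20.572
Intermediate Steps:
H = -4699 (H = -8639 + 3940 = -4699)
F = -403816/20427 (F = -18 + 2*((9323 + 8742)/(-15728 - 4699)) = -18 + 2*(18065/(-20427)) = -18 + 2*(18065*(-1/20427)) = -18 + 2*(-18065/20427) = -18 - 36130/20427 = -403816/20427 ≈ -19.769)
X = -2614/3253 (X = 18298*(-1/22771) = -2614/3253 ≈ -0.80357)
F + X = -403816/20427 - 2614/3253 = -1367009626/66449031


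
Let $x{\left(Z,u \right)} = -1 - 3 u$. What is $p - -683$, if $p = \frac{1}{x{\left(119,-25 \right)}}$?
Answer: $\frac{50543}{74} \approx 683.01$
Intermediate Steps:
$p = \frac{1}{74}$ ($p = \frac{1}{-1 - -75} = \frac{1}{-1 + 75} = \frac{1}{74} \approx 0.013514$)
$p - -683 = \frac{1}{74} - -683 = \frac{1}{74} + 683 = \frac{50543}{74}$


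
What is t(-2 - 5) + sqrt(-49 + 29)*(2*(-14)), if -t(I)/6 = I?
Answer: 42 - 56*I*sqrt(5) ≈ 42.0 - 125.22*I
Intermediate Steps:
t(I) = -6*I
t(-2 - 5) + sqrt(-49 + 29)*(2*(-14)) = -6*(-2 - 5) + sqrt(-49 + 29)*(2*(-14)) = -6*(-7) + sqrt(-20)*(-28) = 42 + (2*I*sqrt(5))*(-28) = 42 - 56*I*sqrt(5)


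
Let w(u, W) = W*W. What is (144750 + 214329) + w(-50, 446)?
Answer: 557995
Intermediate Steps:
w(u, W) = W²
(144750 + 214329) + w(-50, 446) = (144750 + 214329) + 446² = 359079 + 198916 = 557995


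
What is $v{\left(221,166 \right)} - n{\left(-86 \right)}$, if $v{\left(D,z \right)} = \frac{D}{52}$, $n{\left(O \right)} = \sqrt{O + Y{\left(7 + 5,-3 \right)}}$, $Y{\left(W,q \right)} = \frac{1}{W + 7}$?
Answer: $\frac{17}{4} - \frac{i \sqrt{31027}}{19} \approx 4.25 - 9.2708 i$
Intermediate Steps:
$Y{\left(W,q \right)} = \frac{1}{7 + W}$
$n{\left(O \right)} = \sqrt{\frac{1}{19} + O}$ ($n{\left(O \right)} = \sqrt{O + \frac{1}{7 + \left(7 + 5\right)}} = \sqrt{O + \frac{1}{7 + 12}} = \sqrt{O + \frac{1}{19}} = \sqrt{\frac{1}{19} + O}$)
$v{\left(D,z \right)} = \frac{D}{52}$ ($v{\left(D,z \right)} = D \frac{1}{52} = \frac{D}{52}$)
$v{\left(221,166 \right)} - n{\left(-86 \right)} = \frac{1}{52} \cdot 221 - \frac{\sqrt{19 + 361 \left(-86\right)}}{19} = \frac{17}{4} - \frac{\sqrt{19 - 31046}}{19} = \frac{17}{4} - \frac{\sqrt{-31027}}{19} = \frac{17}{4} - \frac{i \sqrt{31027}}{19}$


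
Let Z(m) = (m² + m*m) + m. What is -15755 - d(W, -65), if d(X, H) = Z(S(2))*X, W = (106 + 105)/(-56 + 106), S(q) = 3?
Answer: -792181/50 ≈ -15844.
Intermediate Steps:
Z(m) = m + 2*m² (Z(m) = (m² + m²) + m = 2*m² + m = m + 2*m²)
W = 211/50 ≈ 4.2200
d(X, H) = 21*X (d(X, H) = (3*(1 + 2*3))*X = (3*(1 + 6))*X = (3*7)*X = 21*X)
-15755 - d(W, -65) = -15755 - 21*211/50 = -15755 - 1*4431/50 = -15755 - 4431/50 = -792181/50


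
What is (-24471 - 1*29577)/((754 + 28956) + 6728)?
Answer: -9008/6073 ≈ -1.4833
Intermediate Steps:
(-24471 - 1*29577)/((754 + 28956) + 6728) = (-24471 - 29577)/(29710 + 6728) = -54048/36438 = -54048*1/36438 = -9008/6073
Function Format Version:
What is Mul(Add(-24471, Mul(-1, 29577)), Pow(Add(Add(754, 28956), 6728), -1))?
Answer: Rational(-9008, 6073) ≈ -1.4833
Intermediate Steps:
Mul(Add(-24471, Mul(-1, 29577)), Pow(Add(Add(754, 28956), 6728), -1)) = Mul(Add(-24471, -29577), Pow(Add(29710, 6728), -1)) = Mul(-54048, Pow(36438, -1)) = Mul(-54048, Rational(1, 36438)) = Rational(-9008, 6073)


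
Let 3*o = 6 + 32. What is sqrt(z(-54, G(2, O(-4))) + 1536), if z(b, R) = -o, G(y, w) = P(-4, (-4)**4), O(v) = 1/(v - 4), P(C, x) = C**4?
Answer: sqrt(13710)/3 ≈ 39.030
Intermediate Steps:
o = 38/3 (o = (6 + 32)/3 = (1/3)*38 = 38/3 ≈ 12.667)
O(v) = 1/(-4 + v)
G(y, w) = 256 (G(y, w) = (-4)**4 = 256)
z(b, R) = -38/3 (z(b, R) = -1*38/3 = -38/3)
sqrt(z(-54, G(2, O(-4))) + 1536) = sqrt(-38/3 + 1536) = sqrt(4570/3) = sqrt(13710)/3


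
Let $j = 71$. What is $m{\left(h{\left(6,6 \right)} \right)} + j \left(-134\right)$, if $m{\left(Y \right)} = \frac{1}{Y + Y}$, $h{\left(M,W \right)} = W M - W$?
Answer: $- \frac{570839}{60} \approx -9514.0$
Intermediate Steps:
$h{\left(M,W \right)} = - W + M W$ ($h{\left(M,W \right)} = M W - W = - W + M W$)
$m{\left(Y \right)} = \frac{1}{2 Y}$
$m{\left(h{\left(6,6 \right)} \right)} + j \left(-134\right) = \frac{1}{2 \cdot 6 \left(-1 + 6\right)} + 71 \left(-134\right) = \frac{1}{2 \cdot 6 \cdot 5} - 9514 = \frac{1}{2 \cdot 30} - 9514 = \frac{1}{2} \cdot \frac{1}{30} - 9514 = \frac{1}{60} - 9514 = - \frac{570839}{60}$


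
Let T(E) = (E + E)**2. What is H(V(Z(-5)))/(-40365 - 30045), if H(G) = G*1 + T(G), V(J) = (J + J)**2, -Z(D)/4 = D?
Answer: -1024160/7041 ≈ -145.46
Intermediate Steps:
Z(D) = -4*D
V(J) = 4*J**2 (V(J) = (2*J)**2 = 4*J**2)
T(E) = 4*E**2 (T(E) = (2*E)**2 = 4*E**2)
H(G) = G + 4*G**2 (H(G) = G*1 + 4*G**2 = G + 4*G**2)
H(V(Z(-5)))/(-40365 - 30045) = ((4*(-4*(-5))**2)*(1 + 4*(4*(-4*(-5))**2)))/(-40365 - 30045) = ((4*20**2)*(1 + 4*(4*20**2)))/(-70410) = ((4*400)*(1 + 4*(4*400)))*(-1/70410) = (1600*(1 + 4*1600))*(-1/70410) = (1600*(1 + 6400))*(-1/70410) = (1600*6401)*(-1/70410) = 10241600*(-1/70410) = -1024160/7041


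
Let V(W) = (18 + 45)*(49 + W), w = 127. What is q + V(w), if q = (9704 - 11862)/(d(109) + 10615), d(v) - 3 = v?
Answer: 118938818/10727 ≈ 11088.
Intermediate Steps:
d(v) = 3 + v
V(W) = 3087 + 63*W (V(W) = 63*(49 + W) = 3087 + 63*W)
q = -2158/10727 (q = (9704 - 11862)/((3 + 109) + 10615) = -2158/(112 + 10615) = -2158/10727 ≈ -0.20117)
q + V(w) = -2158/10727 + (3087 + 63*127) = -2158/10727 + (3087 + 8001) = -2158/10727 + 11088 = 118938818/10727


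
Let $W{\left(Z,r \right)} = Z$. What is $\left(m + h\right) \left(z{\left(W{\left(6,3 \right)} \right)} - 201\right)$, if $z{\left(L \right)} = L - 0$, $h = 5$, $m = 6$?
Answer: $-2145$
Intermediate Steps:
$z{\left(L \right)} = L$ ($z{\left(L \right)} = L + 0 = L$)
$\left(m + h\right) \left(z{\left(W{\left(6,3 \right)} \right)} - 201\right) = \left(6 + 5\right) \left(6 - 201\right) = 11 \left(6 - 201\right) = 11 \left(-195\right) = -2145$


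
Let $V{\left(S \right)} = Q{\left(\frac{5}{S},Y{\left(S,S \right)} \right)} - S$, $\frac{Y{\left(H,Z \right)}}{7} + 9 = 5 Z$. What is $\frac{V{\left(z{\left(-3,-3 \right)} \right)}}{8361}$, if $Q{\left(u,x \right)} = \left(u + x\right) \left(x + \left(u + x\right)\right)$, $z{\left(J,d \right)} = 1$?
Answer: $\frac{1172}{8361} \approx 0.14017$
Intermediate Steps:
$Y{\left(H,Z \right)} = -63 + 35 Z$ ($Y{\left(H,Z \right)} = -63 + 7 \cdot 5 Z = -63 + 35 Z$)
$Q{\left(u,x \right)} = \left(u + x\right) \left(u + 2 x\right)$
$V{\left(S \right)} = - S + 2 \left(-63 + 35 S\right)^{2} + \frac{25}{S^{2}} + \frac{15 \left(-63 + 35 S\right)}{S}$ ($V{\left(S \right)} = \left(\left(\frac{5}{S}\right)^{2} + 2 \left(-63 + 35 S\right)^{2} + 3 \frac{5}{S} \left(-63 + 35 S\right)\right) - S = \left(\frac{25}{S^{2}} + 2 \left(-63 + 35 S\right)^{2} + \frac{15 \left(-63 + 35 S\right)}{S}\right) - S = \left(2 \left(-63 + 35 S\right)^{2} + \frac{25}{S^{2}} + \frac{15 \left(-63 + 35 S\right)}{S}\right) - S = - S + 2 \left(-63 + 35 S\right)^{2} + \frac{25}{S^{2}} + \frac{15 \left(-63 + 35 S\right)}{S}$)
$\frac{V{\left(z{\left(-3,-3 \right)} \right)}}{8361} = \frac{8463 - 8821 - \frac{945}{1} + 25 \cdot 1^{-2} + 2450 \cdot 1^{2}}{8361} = \left(8463 - 8821 - 945 + 25 \cdot 1 + 2450 \cdot 1\right) \frac{1}{8361} = \left(8463 - 8821 - 945 + 25 + 2450\right) \frac{1}{8361} = 1172 \cdot \frac{1}{8361} = \frac{1172}{8361}$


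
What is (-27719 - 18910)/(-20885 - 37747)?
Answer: 15543/19544 ≈ 0.79528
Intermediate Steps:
(-27719 - 18910)/(-20885 - 37747) = -46629/(-58632) = -46629*(-1/58632) = 15543/19544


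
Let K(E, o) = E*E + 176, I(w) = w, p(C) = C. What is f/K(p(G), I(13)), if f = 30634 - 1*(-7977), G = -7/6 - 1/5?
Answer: 34749900/160081 ≈ 217.08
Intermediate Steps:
G = -41/30 (G = -7*1/6 - 1*1/5 = -7/6 - 1/5 = -41/30 ≈ -1.3667)
f = 38611 (f = 30634 + 7977 = 38611)
K(E, o) = 176 + E**2 (K(E, o) = E**2 + 176 = 176 + E**2)
f/K(p(G), I(13)) = 38611/(176 + (-41/30)**2) = 38611/(176 + 1681/900) = 38611/(160081/900) = 38611*(900/160081) = 34749900/160081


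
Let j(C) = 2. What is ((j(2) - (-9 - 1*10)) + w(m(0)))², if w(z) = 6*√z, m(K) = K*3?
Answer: 441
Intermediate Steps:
m(K) = 3*K
((j(2) - (-9 - 1*10)) + w(m(0)))² = ((2 - (-9 - 1*10)) + 6*√(3*0))² = ((2 - (-9 - 10)) + 6*√0)² = ((2 - 1*(-19)) + 6*0)² = ((2 + 19) + 0)² = (21 + 0)² = 21² = 441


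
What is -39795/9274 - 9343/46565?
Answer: -1939701157/431843810 ≈ -4.4917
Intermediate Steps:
-39795/9274 - 9343/46565 = -1939701157/431843810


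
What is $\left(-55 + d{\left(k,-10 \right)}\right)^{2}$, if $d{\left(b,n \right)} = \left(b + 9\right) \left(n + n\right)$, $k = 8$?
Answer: $156025$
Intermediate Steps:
$d{\left(b,n \right)} = 2 n \left(9 + b\right)$ ($d{\left(b,n \right)} = \left(9 + b\right) 2 n = 2 n \left(9 + b\right)$)
$\left(-55 + d{\left(k,-10 \right)}\right)^{2} = \left(-55 + 2 \left(-10\right) \left(9 + 8\right)\right)^{2} = \left(-55 + 2 \left(-10\right) 17\right)^{2} = \left(-55 - 340\right)^{2} = \left(-395\right)^{2} = 156025$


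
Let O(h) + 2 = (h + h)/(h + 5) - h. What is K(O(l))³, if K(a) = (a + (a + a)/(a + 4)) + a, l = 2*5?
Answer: -20123648/3375 ≈ -5962.6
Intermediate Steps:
l = 10
O(h) = -2 - h + 2*h/(5 + h) (O(h) = -2 + ((h + h)/(h + 5) - h) = -2 + ((2*h)/(5 + h) - h) = -2 + (2*h/(5 + h) - h) = -2 + (-h + 2*h/(5 + h)) = -2 - h + 2*h/(5 + h))
K(a) = 2*a + 2*a/(4 + a) (K(a) = (a + (2*a)/(4 + a)) + a = (a + 2*a/(4 + a)) + a = 2*a + 2*a/(4 + a))
K(O(l))³ = (2*((-10 - 1*10² - 5*10)/(5 + 10))*(5 + (-10 - 1*10² - 5*10)/(5 + 10))/(4 + (-10 - 1*10² - 5*10)/(5 + 10)))³ = (2*((-10 - 1*100 - 50)/15)*(5 + (-10 - 1*100 - 50)/15)/(4 + (-10 - 1*100 - 50)/15))³ = (2*((-10 - 100 - 50)/15)*(5 + (-10 - 100 - 50)/15)/(4 + (-10 - 100 - 50)/15))³ = (2*((1/15)*(-160))*(5 + (1/15)*(-160))/(4 + (1/15)*(-160)))³ = (2*(-32/3)*(5 - 32/3)/(4 - 32/3))³ = (2*(-32/3)*(-17/3)/(-20/3))³ = (2*(-32/3)*(-3/20)*(-17/3))³ = (-272/15)³ = -20123648/3375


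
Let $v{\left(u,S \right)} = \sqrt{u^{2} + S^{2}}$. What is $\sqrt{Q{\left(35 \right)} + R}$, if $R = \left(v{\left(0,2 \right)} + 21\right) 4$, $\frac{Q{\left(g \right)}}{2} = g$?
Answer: $9 \sqrt{2} \approx 12.728$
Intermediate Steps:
$Q{\left(g \right)} = 2 g$
$v{\left(u,S \right)} = \sqrt{S^{2} + u^{2}}$
$R = 92$ ($R = \left(\sqrt{2^{2} + 0^{2}} + 21\right) 4 = \left(\sqrt{4 + 0} + 21\right) 4 = \left(\sqrt{4} + 21\right) 4 = \left(2 + 21\right) 4 = 23 \cdot 4 = 92$)
$\sqrt{Q{\left(35 \right)} + R} = \sqrt{2 \cdot 35 + 92} = \sqrt{70 + 92} = \sqrt{162} = 9 \sqrt{2}$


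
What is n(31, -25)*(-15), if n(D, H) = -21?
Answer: 315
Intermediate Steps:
n(31, -25)*(-15) = -21*(-15) = 315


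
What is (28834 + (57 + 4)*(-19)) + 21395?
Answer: 49070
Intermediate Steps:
(28834 + (57 + 4)*(-19)) + 21395 = (28834 + 61*(-19)) + 21395 = (28834 - 1159) + 21395 = 27675 + 21395 = 49070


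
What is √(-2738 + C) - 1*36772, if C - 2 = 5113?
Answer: -36772 + √2377 ≈ -36723.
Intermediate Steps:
C = 5115 (C = 2 + 5113 = 5115)
√(-2738 + C) - 1*36772 = √(-2738 + 5115) - 1*36772 = √2377 - 36772 = -36772 + √2377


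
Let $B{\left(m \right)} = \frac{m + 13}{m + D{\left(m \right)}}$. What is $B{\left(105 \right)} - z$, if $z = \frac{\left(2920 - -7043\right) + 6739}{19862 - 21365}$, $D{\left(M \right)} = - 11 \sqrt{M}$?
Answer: $\frac{44939}{12024} - \frac{649 \sqrt{105}}{840} \approx -4.1796$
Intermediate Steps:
$z = - \frac{16702}{1503}$ ($z = \frac{\left(2920 + 7043\right) + 6739}{-1503} = \left(9963 + 6739\right) \left(- \frac{1}{1503}\right) = 16702 \left(- \frac{1}{1503}\right) = - \frac{16702}{1503} \approx -11.112$)
$B{\left(m \right)} = \frac{13 + m}{m - 11 \sqrt{m}}$ ($B{\left(m \right)} = \frac{m + 13}{m - 11 \sqrt{m}} = \frac{13 + m}{m - 11 \sqrt{m}}$)
$B{\left(105 \right)} - z = \frac{13 + 105}{105 - 11 \sqrt{105}} - - \frac{16702}{1503} = \frac{1}{105 - 11 \sqrt{105}} \cdot 118 + \frac{16702}{1503} = \frac{118}{105 - 11 \sqrt{105}} + \frac{16702}{1503} = \frac{16702}{1503} + \frac{118}{105 - 11 \sqrt{105}}$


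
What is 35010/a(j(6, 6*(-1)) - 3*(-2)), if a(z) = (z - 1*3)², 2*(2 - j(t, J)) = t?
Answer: 17505/2 ≈ 8752.5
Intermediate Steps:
j(t, J) = 2 - t/2
a(z) = (-3 + z)² (a(z) = (z - 3)² = (-3 + z)²)
35010/a(j(6, 6*(-1)) - 3*(-2)) = 35010/((-3 + ((2 - ½*6) - 3*(-2)))²) = 35010/((-3 + ((2 - 3) + 6))²) = 35010/((-3 + (-1 + 6))²) = 35010/((-3 + 5)²) = 35010/(2²) = 35010/4 = 35010*(¼) = 17505/2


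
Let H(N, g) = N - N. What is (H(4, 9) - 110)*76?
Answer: -8360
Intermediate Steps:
H(N, g) = 0
(H(4, 9) - 110)*76 = (0 - 110)*76 = -110*76 = -8360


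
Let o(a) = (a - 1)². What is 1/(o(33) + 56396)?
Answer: 1/57420 ≈ 1.7416e-5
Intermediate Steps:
o(a) = (-1 + a)²
1/(o(33) + 56396) = 1/((-1 + 33)² + 56396) = 1/(32² + 56396) = 1/(1024 + 56396) = 1/57420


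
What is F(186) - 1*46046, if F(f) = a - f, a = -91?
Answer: -46323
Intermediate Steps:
F(f) = -91 - f
F(186) - 1*46046 = (-91 - 1*186) - 1*46046 = (-91 - 186) - 46046 = -277 - 46046 = -46323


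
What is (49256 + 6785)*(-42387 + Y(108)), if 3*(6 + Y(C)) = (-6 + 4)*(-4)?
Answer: -7126790011/3 ≈ -2.3756e+9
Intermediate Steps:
Y(C) = -10/3 (Y(C) = -6 + ((-6 + 4)*(-4))/3 = -6 + (-2*(-4))/3 = -6 + (⅓)*8 = -6 + 8/3 = -10/3)
(49256 + 6785)*(-42387 + Y(108)) = (49256 + 6785)*(-42387 - 10/3) = 56041*(-127171/3) = -7126790011/3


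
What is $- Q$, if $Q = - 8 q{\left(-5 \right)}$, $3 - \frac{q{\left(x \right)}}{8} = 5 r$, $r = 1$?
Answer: $-128$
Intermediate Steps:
$q{\left(x \right)} = -16$ ($q{\left(x \right)} = 24 - 8 \cdot 5 \cdot 1 = 24 - 40 = -16$)
$Q = 128$ ($Q = \left(-8\right) \left(-16\right) = 128$)
$- Q = \left(-1\right) 128 = -128$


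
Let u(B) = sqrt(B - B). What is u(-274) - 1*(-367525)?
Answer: 367525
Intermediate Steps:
u(B) = 0 (u(B) = sqrt(0) = 0)
u(-274) - 1*(-367525) = 0 - 1*(-367525) = 0 + 367525 = 367525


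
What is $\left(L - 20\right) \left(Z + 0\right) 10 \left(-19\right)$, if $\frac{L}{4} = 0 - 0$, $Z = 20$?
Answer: $76000$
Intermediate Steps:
$L = 0$ ($L = 4 \left(0 - 0\right) = 4 \left(0 + 0\right) = 4 \cdot 0 = 0$)
$\left(L - 20\right) \left(Z + 0\right) 10 \left(-19\right) = \left(0 - 20\right) \left(20 + 0\right) 10 \left(-19\right) = \left(-20\right) 20 \cdot 10 \left(-19\right) = \left(-400\right) 10 \left(-19\right) = \left(-4000\right) \left(-19\right) = 76000$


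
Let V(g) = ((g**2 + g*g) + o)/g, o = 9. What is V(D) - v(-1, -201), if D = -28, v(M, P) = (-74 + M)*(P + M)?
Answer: -425777/28 ≈ -15206.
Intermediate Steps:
v(M, P) = (-74 + M)*(M + P)
V(g) = (9 + 2*g**2)/g (V(g) = ((g**2 + g*g) + 9)/g = ((g**2 + g**2) + 9)/g = (2*g**2 + 9)/g = (9 + 2*g**2)/g)
V(D) - v(-1, -201) = (2*(-28) + 9/(-28)) - ((-1)**2 - 74*(-1) - 74*(-201) - 1*(-201)) = (-56 + 9*(-1/28)) - (1 + 74 + 14874 + 201) = (-56 - 9/28) - 1*15150 = -1577/28 - 15150 = -425777/28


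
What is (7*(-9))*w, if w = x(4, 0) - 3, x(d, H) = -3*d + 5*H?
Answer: 945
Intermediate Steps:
w = -15 (w = (-3*4 + 5*0) - 3 = (-12 + 0) - 3 = -12 - 3 = -15)
(7*(-9))*w = (7*(-9))*(-15) = -63*(-15) = 945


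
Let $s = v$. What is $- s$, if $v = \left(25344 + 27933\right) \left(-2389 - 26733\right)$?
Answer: $1551532794$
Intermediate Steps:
$v = -1551532794$ ($v = 53277 \left(-29122\right) = -1551532794$)
$s = -1551532794$
$- s = \left(-1\right) \left(-1551532794\right) = 1551532794$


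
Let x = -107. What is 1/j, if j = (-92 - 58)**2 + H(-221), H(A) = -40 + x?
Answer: 1/22353 ≈ 4.4737e-5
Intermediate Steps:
H(A) = -147 (H(A) = -40 - 107 = -147)
j = 22353 (j = (-92 - 58)**2 - 147 = (-150)**2 - 147 = 22500 - 147 = 22353)
1/j = 1/22353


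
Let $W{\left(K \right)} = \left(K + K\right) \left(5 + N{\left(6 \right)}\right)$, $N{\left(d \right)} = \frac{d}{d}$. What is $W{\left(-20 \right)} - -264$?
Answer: $24$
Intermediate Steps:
$N{\left(d \right)} = 1$
$W{\left(K \right)} = 12 K$ ($W{\left(K \right)} = \left(K + K\right) \left(5 + 1\right) = 2 K 6 = 12 K$)
$W{\left(-20 \right)} - -264 = 12 \left(-20\right) - -264 = -240 + 264 = 24$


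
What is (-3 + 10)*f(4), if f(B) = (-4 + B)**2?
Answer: 0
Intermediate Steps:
(-3 + 10)*f(4) = (-3 + 10)*(-4 + 4)**2 = 7*0**2 = 7*0 = 0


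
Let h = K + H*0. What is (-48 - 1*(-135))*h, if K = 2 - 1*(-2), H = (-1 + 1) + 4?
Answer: 348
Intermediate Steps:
H = 4 (H = 0 + 4 = 4)
K = 4 (K = 2 + 2 = 4)
h = 4 (h = 4 + 4*0 = 4 + 0 = 4)
(-48 - 1*(-135))*h = (-48 - 1*(-135))*4 = (-48 + 135)*4 = 87*4 = 348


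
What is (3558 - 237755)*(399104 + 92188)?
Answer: -115059112524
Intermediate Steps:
(3558 - 237755)*(399104 + 92188) = -234197*491292 = -115059112524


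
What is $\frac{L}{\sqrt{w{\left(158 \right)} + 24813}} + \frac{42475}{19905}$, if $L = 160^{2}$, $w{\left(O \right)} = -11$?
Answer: $\frac{8495}{3981} + \frac{12800 \sqrt{24802}}{12401} \approx 164.69$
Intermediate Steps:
$L = 25600$
$\frac{L}{\sqrt{w{\left(158 \right)} + 24813}} + \frac{42475}{19905} = \frac{25600}{\sqrt{-11 + 24813}} + \frac{42475}{19905} = \frac{25600}{\sqrt{24802}} + 42475 \cdot \frac{1}{19905} = 25600 \frac{\sqrt{24802}}{24802} + \frac{8495}{3981} = \frac{12800 \sqrt{24802}}{12401} + \frac{8495}{3981} = \frac{8495}{3981} + \frac{12800 \sqrt{24802}}{12401}$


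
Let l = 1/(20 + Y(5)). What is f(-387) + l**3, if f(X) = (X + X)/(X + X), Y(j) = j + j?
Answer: 27001/27000 ≈ 1.0000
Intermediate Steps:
Y(j) = 2*j
f(X) = 1 (f(X) = (2*X)/((2*X)) = (2*X)*(1/(2*X)) = 1)
l = 1/30 (l = 1/(20 + 2*5) = 1/(20 + 10) = 1/30 ≈ 0.033333)
f(-387) + l**3 = 1 + (1/30)**3 = 1 + 1/27000 = 27001/27000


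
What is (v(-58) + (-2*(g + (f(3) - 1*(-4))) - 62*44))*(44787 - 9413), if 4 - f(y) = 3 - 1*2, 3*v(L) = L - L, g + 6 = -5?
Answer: -96217280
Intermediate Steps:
g = -11 (g = -6 - 5 = -11)
v(L) = 0 (v(L) = (L - L)/3 = (⅓)*0 = 0)
f(y) = 3 (f(y) = 4 - (3 - 1*2) = 4 - (3 - 2) = 4 - 1*1 = 4 - 1 = 3)
(v(-58) + (-2*(g + (f(3) - 1*(-4))) - 62*44))*(44787 - 9413) = (0 + (-2*(-11 + (3 - 1*(-4))) - 62*44))*(44787 - 9413) = (0 + (-2*(-11 + (3 + 4)) - 2728))*35374 = (0 + (-2*(-11 + 7) - 2728))*35374 = (0 + (-2*(-4) - 2728))*35374 = (0 + (8 - 2728))*35374 = (0 - 2720)*35374 = -2720*35374 = -96217280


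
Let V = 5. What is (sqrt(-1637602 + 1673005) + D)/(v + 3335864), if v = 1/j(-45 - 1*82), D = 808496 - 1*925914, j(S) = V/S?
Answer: -587090/16679193 + 5*sqrt(35403)/16679193 ≈ -0.035143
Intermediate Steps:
j(S) = 5/S
D = -117418 (D = 808496 - 925914 = -117418)
v = -127/5 (v = 1/(5/(-45 - 1*82)) = 1/(5/(-45 - 82)) = 1/(5/(-127)) = 1/(5*(-1/127)) = 1/(-5/127) = -127/5 ≈ -25.400)
(sqrt(-1637602 + 1673005) + D)/(v + 3335864) = (sqrt(-1637602 + 1673005) - 117418)/(-127/5 + 3335864) = (sqrt(35403) - 117418)/(16679193/5) = (-117418 + sqrt(35403))*(5/16679193) = -587090/16679193 + 5*sqrt(35403)/16679193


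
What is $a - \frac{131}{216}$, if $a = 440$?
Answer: $\frac{94909}{216} \approx 439.39$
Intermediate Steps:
$a - \frac{131}{216} = 440 - \frac{131}{216} = \frac{94909}{216}$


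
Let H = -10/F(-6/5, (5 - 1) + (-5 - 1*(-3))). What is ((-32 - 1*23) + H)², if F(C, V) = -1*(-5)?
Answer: 3249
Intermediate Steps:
F(C, V) = 5
H = -2 (H = -10/5 = -10*⅕ = -2)
((-32 - 1*23) + H)² = ((-32 - 1*23) - 2)² = ((-32 - 23) - 2)² = (-55 - 2)² = (-57)² = 3249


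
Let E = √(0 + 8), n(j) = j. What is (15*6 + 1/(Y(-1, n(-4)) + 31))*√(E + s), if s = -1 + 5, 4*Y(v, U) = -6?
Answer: 5312*√(4 + 2*√2)/59 ≈ 235.27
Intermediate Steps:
Y(v, U) = -3/2 (Y(v, U) = (¼)*(-6) = -3/2)
E = 2*√2 (E = √8 = 2*√2 ≈ 2.8284)
s = 4
(15*6 + 1/(Y(-1, n(-4)) + 31))*√(E + s) = (15*6 + 1/(-3/2 + 31))*√(2*√2 + 4) = (90 + 1/(59/2))*√(4 + 2*√2) = (90 + 2/59)*√(4 + 2*√2) = 5312*√(4 + 2*√2)/59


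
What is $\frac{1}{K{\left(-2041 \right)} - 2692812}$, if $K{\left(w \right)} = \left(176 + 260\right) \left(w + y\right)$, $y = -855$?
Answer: $- \frac{1}{3955468} \approx -2.5281 \cdot 10^{-7}$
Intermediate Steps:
$K{\left(w \right)} = -372780 + 436 w$ ($K{\left(w \right)} = \left(176 + 260\right) \left(w - 855\right) = 436 \left(-855 + w\right) = -372780 + 436 w$)
$\frac{1}{K{\left(-2041 \right)} - 2692812} = \frac{1}{\left(-372780 + 436 \left(-2041\right)\right) - 2692812} = \frac{1}{\left(-372780 - 889876\right) - 2692812} = \frac{1}{-1262656 - 2692812} = \frac{1}{-3955468} = - \frac{1}{3955468}$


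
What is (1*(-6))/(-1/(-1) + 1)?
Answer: -3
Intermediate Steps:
(1*(-6))/(-1/(-1) + 1) = -6/(-1*(-1) + 1) = -6/(1 + 1) = -6/2 = -6*1/2 = -3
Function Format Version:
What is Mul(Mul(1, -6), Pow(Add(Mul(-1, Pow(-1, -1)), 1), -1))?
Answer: -3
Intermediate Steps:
Mul(Mul(1, -6), Pow(Add(Mul(-1, Pow(-1, -1)), 1), -1)) = Mul(-6, Pow(Add(Mul(-1, -1), 1), -1)) = Mul(-6, Pow(Add(1, 1), -1)) = Mul(-6, Pow(2, -1)) = Mul(-6, Rational(1, 2)) = -3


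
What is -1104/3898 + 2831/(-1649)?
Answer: -6427867/3213901 ≈ -2.0000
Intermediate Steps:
-1104/3898 + 2831/(-1649) = -1104*1/3898 + 2831*(-1/1649) = -552/1949 - 2831/1649 = -6427867/3213901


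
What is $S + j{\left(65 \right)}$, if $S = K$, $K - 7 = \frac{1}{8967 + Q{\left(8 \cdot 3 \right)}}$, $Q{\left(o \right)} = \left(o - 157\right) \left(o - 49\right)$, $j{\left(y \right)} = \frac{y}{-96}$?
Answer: $\frac{1865335}{295008} \approx 6.323$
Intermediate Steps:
$j{\left(y \right)} = - \frac{y}{96}$ ($j{\left(y \right)} = y \left(- \frac{1}{96}\right) = - \frac{y}{96}$)
$Q{\left(o \right)} = \left(-157 + o\right) \left(-49 + o\right)$
$K = \frac{86045}{12292}$ ($K = 7 + \frac{1}{8967 + \left(7693 + \left(8 \cdot 3\right)^{2} - 206 \cdot 8 \cdot 3\right)} = 7 + \frac{1}{8967 + \left(7693 + 24^{2} - 4944\right)} = 7 + \frac{1}{8967 + \left(7693 + 576 - 4944\right)} = 7 + \frac{1}{8967 + 3325} = 7 + \frac{1}{12292} = \frac{86045}{12292} \approx 7.0001$)
$S = \frac{86045}{12292} \approx 7.0001$
$S + j{\left(65 \right)} = \frac{86045}{12292} - \frac{65}{96} = \frac{1865335}{295008}$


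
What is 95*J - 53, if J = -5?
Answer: -528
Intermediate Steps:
95*J - 53 = 95*(-5) - 53 = -475 - 53 = -528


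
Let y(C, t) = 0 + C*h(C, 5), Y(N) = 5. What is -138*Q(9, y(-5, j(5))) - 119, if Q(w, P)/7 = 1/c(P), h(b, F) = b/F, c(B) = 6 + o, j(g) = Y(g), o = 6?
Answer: -399/2 ≈ -199.50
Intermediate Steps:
j(g) = 5
c(B) = 12 (c(B) = 6 + 6 = 12)
y(C, t) = C²/5 (y(C, t) = 0 + C*(C/5) = 0 + C²/5 = C²/5)
Q(w, P) = 7/12
-138*Q(9, y(-5, j(5))) - 119 = -138*7/12 - 119 = -161/2 - 119 = -399/2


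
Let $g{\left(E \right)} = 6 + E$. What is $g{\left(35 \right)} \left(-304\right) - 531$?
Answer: $-12995$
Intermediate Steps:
$g{\left(35 \right)} \left(-304\right) - 531 = \left(6 + 35\right) \left(-304\right) - 531 = 41 \left(-304\right) - 531 = -12464 - 531 = -12995$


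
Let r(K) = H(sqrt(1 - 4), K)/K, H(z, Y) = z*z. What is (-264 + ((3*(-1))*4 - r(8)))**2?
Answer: 4862025/64 ≈ 75969.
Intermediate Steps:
H(z, Y) = z**2
r(K) = -3/K (r(K) = (sqrt(1 - 4))**2/K = (sqrt(-3))**2/K = (I*sqrt(3))**2/K = -3/K)
(-264 + ((3*(-1))*4 - r(8)))**2 = (-264 + ((3*(-1))*4 - (-3)/8))**2 = (-264 + (-3*4 - (-3)/8))**2 = (-264 + (-12 - 1*(-3/8)))**2 = (-264 + (-12 + 3/8))**2 = (-264 - 93/8)**2 = (-2205/8)**2 = 4862025/64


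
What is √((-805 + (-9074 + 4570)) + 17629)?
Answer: 4*√770 ≈ 111.00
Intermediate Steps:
√((-805 + (-9074 + 4570)) + 17629) = √((-805 - 4504) + 17629) = √(-5309 + 17629) = √12320 = 4*√770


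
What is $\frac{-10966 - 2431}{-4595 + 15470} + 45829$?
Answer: $\frac{498376978}{10875} \approx 45828.0$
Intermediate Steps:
$\frac{-10966 - 2431}{-4595 + 15470} + 45829 = - \frac{13397}{10875} + 45829 = \frac{498376978}{10875}$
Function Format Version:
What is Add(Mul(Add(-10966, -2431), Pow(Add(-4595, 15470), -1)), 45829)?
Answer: Rational(498376978, 10875) ≈ 45828.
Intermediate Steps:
Add(Mul(Add(-10966, -2431), Pow(Add(-4595, 15470), -1)), 45829) = Add(Mul(-13397, Pow(10875, -1)), 45829) = Add(Mul(-13397, Rational(1, 10875)), 45829) = Add(Rational(-13397, 10875), 45829) = Rational(498376978, 10875)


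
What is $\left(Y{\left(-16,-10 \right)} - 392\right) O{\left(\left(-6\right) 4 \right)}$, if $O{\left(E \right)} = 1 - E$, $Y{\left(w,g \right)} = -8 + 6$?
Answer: $-9850$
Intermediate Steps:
$Y{\left(w,g \right)} = -2$
$\left(Y{\left(-16,-10 \right)} - 392\right) O{\left(\left(-6\right) 4 \right)} = \left(-2 - 392\right) \left(1 - \left(-6\right) 4\right) = - 394 \left(1 - -24\right) = - 394 \left(1 + 24\right) = \left(-394\right) 25 = -9850$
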